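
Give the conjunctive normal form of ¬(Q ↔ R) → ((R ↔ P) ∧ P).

¬(Q ↔ R) → ((R ↔ P) ∧ P)
≡ ¬¬(Q ↔ R) ∨ ((R ↔ P) ∧ P)
≡ ¬¬((Q → R) ∧ (R → Q)) ∨ ((R ↔ P) ∧ P)
≡ ¬¬((¬Q ∨ R) ∧ (R → Q)) ∨ ((R ↔ P) ∧ P)
≡ ¬¬((¬Q ∨ R) ∧ (¬R ∨ Q)) ∨ ((R ↔ P) ∧ P)
≡ ¬¬((¬Q ∨ R) ∧ (¬R ∨ Q)) ∨ ((R → P) ∧ (P → R) ∧ P)
≡ ¬¬((¬Q ∨ R) ∧ (¬R ∨ Q)) ∨ ((¬R ∨ P) ∧ (P → R) ∧ P)
≡ ¬¬((¬Q ∨ R) ∧ (¬R ∨ Q)) ∨ ((¬R ∨ P) ∧ (¬P ∨ R) ∧ P)
≡ ((¬Q ∨ R) ∧ (¬R ∨ Q)) ∨ ((¬R ∨ P) ∧ (¬P ∨ R) ∧ P)
≡ (¬Q ∨ R ∨ ¬R ∨ P) ∧ (¬Q ∨ R ∨ ¬P ∨ R) ∧ (¬Q ∨ R ∨ P) ∧ (¬R ∨ Q ∨ ¬R ∨ P) ∧ (¬R ∨ Q ∨ ¬P ∨ R) ∧ (¬R ∨ Q ∨ P)
≡ (¬Q ∨ R ∨ ¬P) ∧ (¬Q ∨ R ∨ P) ∧ (¬R ∨ Q ∨ P)

(¬Q ∨ R ∨ ¬P) ∧ (¬Q ∨ R ∨ P) ∧ (¬R ∨ Q ∨ P)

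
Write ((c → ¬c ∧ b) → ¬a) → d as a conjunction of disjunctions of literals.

(¬c ∨ d) ∧ (a ∨ d)

((c → ¬c ∧ b) → ¬a) → d
⇔ ¬((c → ¬c ∧ b) → ¬a) ∨ d   — eliminate →
⇔ ¬(¬(c → ¬c ∧ b) ∨ ¬a) ∨ d   — eliminate →
⇔ ¬(¬(¬c ∨ ¬c ∧ b) ∨ ¬a) ∨ d   — eliminate →
⇔ ¬¬(¬c ∨ ¬c ∧ b) ∧ ¬¬a ∨ d   — De Morgan
⇔ (¬c ∨ ¬c ∧ b) ∧ ¬¬a ∨ d   — double negation
⇔ (¬c ∨ ¬c ∧ b) ∧ a ∨ d   — double negation
⇔ (¬c ∨ ¬c ∨ d) ∧ (¬c ∨ b ∨ d) ∧ (a ∨ d)   — distribute ∨ over ∧
⇔ (¬c ∨ d) ∧ (a ∨ d)   — simplify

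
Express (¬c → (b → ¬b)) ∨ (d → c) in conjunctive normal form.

c ∨ ¬b ∨ ¬d

(¬c → (b → ¬b)) ∨ (d → c)
≡ ¬¬c ∨ (b → ¬b) ∨ (d → c)   [eliminate →]
≡ ¬¬c ∨ ¬b ∨ ¬b ∨ (d → c)   [eliminate →]
≡ ¬¬c ∨ ¬b ∨ ¬b ∨ ¬d ∨ c   [eliminate →]
≡ c ∨ ¬b ∨ ¬b ∨ ¬d ∨ c   [double negation]
≡ c ∨ ¬b ∨ ¬d   [simplify]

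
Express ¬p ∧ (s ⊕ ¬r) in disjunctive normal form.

¬p ∧ (s ⊕ ¬r)
≡ ¬p ∧ ((s ∧ ¬¬r) ∨ (¬s ∧ ¬r))   (expand ⊕)
≡ ¬p ∧ ((s ∧ r) ∨ (¬s ∧ ¬r))   (double negation)
≡ (¬p ∧ s ∧ r) ∨ (¬p ∧ ¬s ∧ ¬r)   (distribute ∧ over ∨)

(¬p ∧ s ∧ r) ∨ (¬p ∧ ¬s ∧ ¬r)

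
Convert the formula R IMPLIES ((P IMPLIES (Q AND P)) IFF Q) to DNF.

NOT R OR (P AND NOT Q) OR (Q AND NOT P) OR (Q AND P)

R IMPLIES ((P IMPLIES (Q AND P)) IFF Q)
⇔ NOT R OR ((P IMPLIES (Q AND P)) IFF Q)   — eliminate IMPLIES
⇔ NOT R OR (((P IMPLIES (Q AND P)) IMPLIES Q) AND (Q IMPLIES (P IMPLIES (Q AND P))))   — eliminate IFF
⇔ NOT R OR ((NOT (P IMPLIES (Q AND P)) OR Q) AND (Q IMPLIES (P IMPLIES (Q AND P))))   — eliminate IMPLIES
⇔ NOT R OR ((NOT (NOT P OR (Q AND P)) OR Q) AND (Q IMPLIES (P IMPLIES (Q AND P))))   — eliminate IMPLIES
⇔ NOT R OR ((NOT (NOT P OR (Q AND P)) OR Q) AND (NOT Q OR (P IMPLIES (Q AND P))))   — eliminate IMPLIES
⇔ NOT R OR ((NOT (NOT P OR (Q AND P)) OR Q) AND (NOT Q OR NOT P OR (Q AND P)))   — eliminate IMPLIES
⇔ NOT R OR (((NOT NOT P AND NOT (Q AND P)) OR Q) AND (NOT Q OR NOT P OR (Q AND P)))   — De Morgan
⇔ NOT R OR (((P AND NOT (Q AND P)) OR Q) AND (NOT Q OR NOT P OR (Q AND P)))   — double negation
⇔ NOT R OR (((P AND (NOT Q OR NOT P)) OR Q) AND (NOT Q OR NOT P OR (Q AND P)))   — De Morgan
⇔ NOT R OR (P AND NOT Q AND NOT Q) OR (P AND NOT Q AND NOT P) OR (P AND NOT Q AND Q AND P) OR (P AND NOT P AND NOT Q) OR (P AND NOT P AND NOT P) OR (P AND NOT P AND Q AND P) OR (Q AND NOT Q) OR (Q AND NOT P) OR (Q AND Q AND P)   — distribute AND over OR
⇔ NOT R OR (P AND NOT Q) OR (Q AND NOT P) OR (Q AND P)   — simplify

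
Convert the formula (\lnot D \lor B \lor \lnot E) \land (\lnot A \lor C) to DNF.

(\lnot D \lor B \lor \lnot E) \land (\lnot A \lor C)
= (\lnot D \land \lnot A) \lor (\lnot D \land C) \lor (B \land \lnot A) \lor (B \land C) \lor (\lnot E \land \lnot A) \lor (\lnot E \land C)   [distribute \land over \lor]

(\lnot D \land \lnot A) \lor (\lnot D \land C) \lor (B \land \lnot A) \lor (B \land C) \lor (\lnot E \land \lnot A) \lor (\lnot E \land C)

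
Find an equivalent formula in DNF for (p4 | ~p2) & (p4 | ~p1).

p4 | (~p2 & ~p1)

(p4 | ~p2) & (p4 | ~p1)
⇔ (p4 & p4) | (p4 & ~p1) | (~p2 & p4) | (~p2 & ~p1)   [distribute & over |]
⇔ p4 | (~p2 & ~p1)   [simplify]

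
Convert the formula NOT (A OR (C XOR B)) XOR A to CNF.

(NOT C OR B OR A) AND (NOT B OR C OR A)

NOT (A OR (C XOR B)) XOR A
= (NOT (A OR (C XOR B)) OR A) AND NOT (NOT (A OR (C XOR B)) AND A)   [expand XOR]
= (NOT (A OR ((C OR B) AND NOT (C AND B))) OR A) AND NOT (NOT (A OR (C XOR B)) AND A)   [expand XOR]
= (NOT (A OR ((C OR B) AND NOT (C AND B))) OR A) AND NOT (NOT (A OR ((C OR B) AND NOT (C AND B))) AND A)   [expand XOR]
= ((NOT A AND NOT ((C OR B) AND NOT (C AND B))) OR A) AND NOT (NOT (A OR ((C OR B) AND NOT (C AND B))) AND A)   [De Morgan]
= ((NOT A AND (NOT (C OR B) OR NOT NOT (C AND B))) OR A) AND NOT (NOT (A OR ((C OR B) AND NOT (C AND B))) AND A)   [De Morgan]
= ((NOT A AND ((NOT C AND NOT B) OR NOT NOT (C AND B))) OR A) AND NOT (NOT (A OR ((C OR B) AND NOT (C AND B))) AND A)   [De Morgan]
= ((NOT A AND ((NOT C AND NOT B) OR (C AND B))) OR A) AND NOT (NOT (A OR ((C OR B) AND NOT (C AND B))) AND A)   [double negation]
= ((NOT A AND ((NOT C AND NOT B) OR (C AND B))) OR A) AND (NOT NOT (A OR ((C OR B) AND NOT (C AND B))) OR NOT A)   [De Morgan]
= ((NOT A AND ((NOT C AND NOT B) OR (C AND B))) OR A) AND (A OR ((C OR B) AND NOT (C AND B)) OR NOT A)   [double negation]
= ((NOT A AND ((NOT C AND NOT B) OR (C AND B))) OR A) AND (A OR ((C OR B) AND (NOT C OR NOT B)) OR NOT A)   [De Morgan]
= (NOT A OR A) AND (NOT C OR C OR A) AND (NOT C OR B OR A) AND (NOT B OR C OR A) AND (NOT B OR B OR A) AND (A OR C OR B OR NOT A) AND (A OR NOT C OR NOT B OR NOT A)   [distribute OR over AND]
= (NOT C OR B OR A) AND (NOT B OR C OR A)   [simplify]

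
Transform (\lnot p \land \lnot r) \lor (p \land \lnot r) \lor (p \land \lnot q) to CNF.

(\lnot r \lor p) \land (\lnot r \lor \lnot q)

(\lnot p \land \lnot r) \lor (p \land \lnot r) \lor (p \land \lnot q)
= (\lnot p \lor p \lor p) \land (\lnot p \lor p \lor \lnot q) \land (\lnot p \lor \lnot r \lor p) \land (\lnot p \lor \lnot r \lor \lnot q) \land (\lnot r \lor p \lor p) \land (\lnot r \lor p \lor \lnot q) \land (\lnot r \lor \lnot r \lor p) \land (\lnot r \lor \lnot r \lor \lnot q)   [distribute \lor over \land]
= (\lnot r \lor p) \land (\lnot r \lor \lnot q)   [simplify]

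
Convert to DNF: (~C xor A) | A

(~C xor A) | A
= (~C & ~A) | (~~C & A) | A   [expand xor]
= (~C & ~A) | (C & A) | A   [double negation]
= (~C & ~A) | A   [simplify]

(~C & ~A) | A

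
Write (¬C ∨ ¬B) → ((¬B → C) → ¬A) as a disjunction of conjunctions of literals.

(¬C ∨ ¬B) → ((¬B → C) → ¬A)
≡ ¬(¬C ∨ ¬B) ∨ ((¬B → C) → ¬A)   [eliminate →]
≡ ¬(¬C ∨ ¬B) ∨ ¬(¬B → C) ∨ ¬A   [eliminate →]
≡ ¬(¬C ∨ ¬B) ∨ ¬(¬¬B ∨ C) ∨ ¬A   [eliminate →]
≡ (¬¬C ∧ ¬¬B) ∨ ¬(¬¬B ∨ C) ∨ ¬A   [De Morgan]
≡ (C ∧ ¬¬B) ∨ ¬(¬¬B ∨ C) ∨ ¬A   [double negation]
≡ (C ∧ B) ∨ ¬(¬¬B ∨ C) ∨ ¬A   [double negation]
≡ (C ∧ B) ∨ (¬¬¬B ∧ ¬C) ∨ ¬A   [De Morgan]
≡ (C ∧ B) ∨ (¬B ∧ ¬C) ∨ ¬A   [double negation]

(C ∧ B) ∨ (¬B ∧ ¬C) ∨ ¬A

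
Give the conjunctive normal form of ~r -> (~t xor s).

~r -> (~t xor s)
≡ ~~r | (~t xor s)   — eliminate ->
≡ ~~r | ((~t | s) & ~(~t & s))   — expand xor
≡ r | ((~t | s) & ~(~t & s))   — double negation
≡ r | ((~t | s) & (~~t | ~s))   — De Morgan
≡ r | ((~t | s) & (t | ~s))   — double negation
≡ (r | ~t | s) & (r | t | ~s)   — distribute | over &

(r | ~t | s) & (r | t | ~s)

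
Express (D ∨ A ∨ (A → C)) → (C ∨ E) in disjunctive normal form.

(D ∨ A ∨ (A → C)) → (C ∨ E)
= ¬(D ∨ A ∨ (A → C)) ∨ C ∨ E   [eliminate →]
= ¬(D ∨ A ∨ ¬A ∨ C) ∨ C ∨ E   [eliminate →]
= (¬D ∧ ¬A ∧ ¬¬A ∧ ¬C) ∨ C ∨ E   [De Morgan]
= (¬D ∧ ¬A ∧ A ∧ ¬C) ∨ C ∨ E   [double negation]
= C ∨ E   [simplify]

C ∨ E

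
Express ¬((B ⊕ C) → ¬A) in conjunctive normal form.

¬((B ⊕ C) → ¬A)
≡ ¬(¬(B ⊕ C) ∨ ¬A)   [eliminate →]
≡ ¬(¬((B ∨ C) ∧ ¬(B ∧ C)) ∨ ¬A)   [expand ⊕]
≡ ¬¬((B ∨ C) ∧ ¬(B ∧ C)) ∧ ¬¬A   [De Morgan]
≡ (B ∨ C) ∧ ¬(B ∧ C) ∧ ¬¬A   [double negation]
≡ (B ∨ C) ∧ (¬B ∨ ¬C) ∧ ¬¬A   [De Morgan]
≡ (B ∨ C) ∧ (¬B ∨ ¬C) ∧ A   [double negation]

(B ∨ C) ∧ (¬B ∨ ¬C) ∧ A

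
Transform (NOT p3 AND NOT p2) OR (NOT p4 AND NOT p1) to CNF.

(NOT p3 OR NOT p4) AND (NOT p3 OR NOT p1) AND (NOT p2 OR NOT p4) AND (NOT p2 OR NOT p1)

(NOT p3 AND NOT p2) OR (NOT p4 AND NOT p1)
⇔ (NOT p3 OR NOT p4) AND (NOT p3 OR NOT p1) AND (NOT p2 OR NOT p4) AND (NOT p2 OR NOT p1)   [distribute OR over AND]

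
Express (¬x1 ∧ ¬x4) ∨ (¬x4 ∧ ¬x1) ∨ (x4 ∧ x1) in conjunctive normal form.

(¬x1 ∨ x4) ∧ (¬x4 ∨ x1)

(¬x1 ∧ ¬x4) ∨ (¬x4 ∧ ¬x1) ∨ (x4 ∧ x1)
⇔ (¬x1 ∨ ¬x4 ∨ x4) ∧ (¬x1 ∨ ¬x4 ∨ x1) ∧ (¬x1 ∨ ¬x1 ∨ x4) ∧ (¬x1 ∨ ¬x1 ∨ x1) ∧ (¬x4 ∨ ¬x4 ∨ x4) ∧ (¬x4 ∨ ¬x4 ∨ x1) ∧ (¬x4 ∨ ¬x1 ∨ x4) ∧ (¬x4 ∨ ¬x1 ∨ x1)   — distribute ∨ over ∧
⇔ (¬x1 ∨ x4) ∧ (¬x4 ∨ x1)   — simplify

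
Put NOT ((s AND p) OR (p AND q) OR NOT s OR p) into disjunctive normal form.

NOT p AND s

NOT ((s AND p) OR (p AND q) OR NOT s OR p)
≡ NOT (s AND p) AND NOT (p AND q) AND NOT NOT s AND NOT p
≡ (NOT s OR NOT p) AND NOT (p AND q) AND NOT NOT s AND NOT p
≡ (NOT s OR NOT p) AND (NOT p OR NOT q) AND NOT NOT s AND NOT p
≡ (NOT s OR NOT p) AND (NOT p OR NOT q) AND s AND NOT p
≡ (NOT s AND NOT p AND s AND NOT p) OR (NOT s AND NOT q AND s AND NOT p) OR (NOT p AND NOT p AND s AND NOT p) OR (NOT p AND NOT q AND s AND NOT p)
≡ NOT p AND s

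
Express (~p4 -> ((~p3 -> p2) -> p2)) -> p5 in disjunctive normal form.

(~p4 -> ((~p3 -> p2) -> p2)) -> p5
= ~(~p4 -> ((~p3 -> p2) -> p2)) | p5   — eliminate ->
= ~(~~p4 | ((~p3 -> p2) -> p2)) | p5   — eliminate ->
= ~(~~p4 | ~(~p3 -> p2) | p2) | p5   — eliminate ->
= ~(~~p4 | ~(~~p3 | p2) | p2) | p5   — eliminate ->
= (~~~p4 & ~~(~~p3 | p2) & ~p2) | p5   — De Morgan
= (~p4 & ~~(~~p3 | p2) & ~p2) | p5   — double negation
= (~p4 & (~~p3 | p2) & ~p2) | p5   — double negation
= (~p4 & (p3 | p2) & ~p2) | p5   — double negation
= (~p4 & p3 & ~p2) | (~p4 & p2 & ~p2) | p5   — distribute & over |
= (~p4 & p3 & ~p2) | p5   — simplify

(~p4 & p3 & ~p2) | p5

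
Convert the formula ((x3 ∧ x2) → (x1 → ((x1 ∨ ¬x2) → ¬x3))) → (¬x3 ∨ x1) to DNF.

((x3 ∧ x2) → (x1 → ((x1 ∨ ¬x2) → ¬x3))) → (¬x3 ∨ x1)
≡ ¬((x3 ∧ x2) → (x1 → ((x1 ∨ ¬x2) → ¬x3))) ∨ ¬x3 ∨ x1
≡ ¬(¬(x3 ∧ x2) ∨ (x1 → ((x1 ∨ ¬x2) → ¬x3))) ∨ ¬x3 ∨ x1
≡ ¬(¬(x3 ∧ x2) ∨ ¬x1 ∨ ((x1 ∨ ¬x2) → ¬x3)) ∨ ¬x3 ∨ x1
≡ ¬(¬(x3 ∧ x2) ∨ ¬x1 ∨ ¬(x1 ∨ ¬x2) ∨ ¬x3) ∨ ¬x3 ∨ x1
≡ (¬¬(x3 ∧ x2) ∧ ¬¬x1 ∧ ¬¬(x1 ∨ ¬x2) ∧ ¬¬x3) ∨ ¬x3 ∨ x1
≡ (x3 ∧ x2 ∧ ¬¬x1 ∧ ¬¬(x1 ∨ ¬x2) ∧ ¬¬x3) ∨ ¬x3 ∨ x1
≡ (x3 ∧ x2 ∧ x1 ∧ ¬¬(x1 ∨ ¬x2) ∧ ¬¬x3) ∨ ¬x3 ∨ x1
≡ (x3 ∧ x2 ∧ x1 ∧ (x1 ∨ ¬x2) ∧ ¬¬x3) ∨ ¬x3 ∨ x1
≡ (x3 ∧ x2 ∧ x1 ∧ (x1 ∨ ¬x2) ∧ x3) ∨ ¬x3 ∨ x1
≡ (x3 ∧ x2 ∧ x1 ∧ x1 ∧ x3) ∨ (x3 ∧ x2 ∧ x1 ∧ ¬x2 ∧ x3) ∨ ¬x3 ∨ x1
≡ ¬x3 ∨ x1

¬x3 ∨ x1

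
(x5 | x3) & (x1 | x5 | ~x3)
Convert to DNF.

x5 | (x3 & x1)

(x5 | x3) & (x1 | x5 | ~x3)
= (x5 & x1) | (x5 & x5) | (x5 & ~x3) | (x3 & x1) | (x3 & x5) | (x3 & ~x3)
= x5 | (x3 & x1)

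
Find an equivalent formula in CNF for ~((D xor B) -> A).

(D | B) & (~D | ~B) & ~A

~((D xor B) -> A)
≡ ~(~(D xor B) | A)
≡ ~(~((D | B) & ~(D & B)) | A)
≡ ~~((D | B) & ~(D & B)) & ~A
≡ (D | B) & ~(D & B) & ~A
≡ (D | B) & (~D | ~B) & ~A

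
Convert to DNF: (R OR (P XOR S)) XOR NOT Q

(R AND Q) OR (P AND NOT S AND Q) OR (NOT P AND S AND Q) OR (NOT R AND NOT P AND NOT S AND NOT Q) OR (NOT R AND S AND P AND NOT Q)

(R OR (P XOR S)) XOR NOT Q
⇔ ((R OR (P XOR S)) AND NOT NOT Q) OR (NOT (R OR (P XOR S)) AND NOT Q)   [expand XOR]
⇔ ((R OR (P AND NOT S) OR (NOT P AND S)) AND NOT NOT Q) OR (NOT (R OR (P XOR S)) AND NOT Q)   [expand XOR]
⇔ ((R OR (P AND NOT S) OR (NOT P AND S)) AND NOT NOT Q) OR (NOT (R OR (P AND NOT S) OR (NOT P AND S)) AND NOT Q)   [expand XOR]
⇔ ((R OR (P AND NOT S) OR (NOT P AND S)) AND Q) OR (NOT (R OR (P AND NOT S) OR (NOT P AND S)) AND NOT Q)   [double negation]
⇔ ((R OR (P AND NOT S) OR (NOT P AND S)) AND Q) OR (NOT R AND NOT (P AND NOT S) AND NOT (NOT P AND S) AND NOT Q)   [De Morgan]
⇔ ((R OR (P AND NOT S) OR (NOT P AND S)) AND Q) OR (NOT R AND (NOT P OR NOT NOT S) AND NOT (NOT P AND S) AND NOT Q)   [De Morgan]
⇔ ((R OR (P AND NOT S) OR (NOT P AND S)) AND Q) OR (NOT R AND (NOT P OR S) AND NOT (NOT P AND S) AND NOT Q)   [double negation]
⇔ ((R OR (P AND NOT S) OR (NOT P AND S)) AND Q) OR (NOT R AND (NOT P OR S) AND (NOT NOT P OR NOT S) AND NOT Q)   [De Morgan]
⇔ ((R OR (P AND NOT S) OR (NOT P AND S)) AND Q) OR (NOT R AND (NOT P OR S) AND (P OR NOT S) AND NOT Q)   [double negation]
⇔ (R AND Q) OR (P AND NOT S AND Q) OR (NOT P AND S AND Q) OR (NOT R AND NOT P AND P AND NOT Q) OR (NOT R AND NOT P AND NOT S AND NOT Q) OR (NOT R AND S AND P AND NOT Q) OR (NOT R AND S AND NOT S AND NOT Q)   [distribute AND over OR]
⇔ (R AND Q) OR (P AND NOT S AND Q) OR (NOT P AND S AND Q) OR (NOT R AND NOT P AND NOT S AND NOT Q) OR (NOT R AND S AND P AND NOT Q)   [simplify]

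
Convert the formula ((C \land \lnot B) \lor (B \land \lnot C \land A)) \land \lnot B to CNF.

(C \lor B) \land (C \lor A) \land \lnot B

((C \land \lnot B) \lor (B \land \lnot C \land A)) \land \lnot B
= (C \lor B) \land (C \lor \lnot C) \land (C \lor A) \land (\lnot B \lor B) \land (\lnot B \lor \lnot C) \land (\lnot B \lor A) \land \lnot B   — distribute \lor over \land
= (C \lor B) \land (C \lor A) \land \lnot B   — simplify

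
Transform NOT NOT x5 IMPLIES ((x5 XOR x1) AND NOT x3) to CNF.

(NOT x5 OR NOT x1) AND (NOT x5 OR NOT x3)

NOT NOT x5 IMPLIES ((x5 XOR x1) AND NOT x3)
≡ NOT NOT NOT x5 OR ((x5 XOR x1) AND NOT x3)
≡ NOT NOT NOT x5 OR ((x5 OR x1) AND NOT (x5 AND x1) AND NOT x3)
≡ NOT x5 OR ((x5 OR x1) AND NOT (x5 AND x1) AND NOT x3)
≡ NOT x5 OR ((x5 OR x1) AND (NOT x5 OR NOT x1) AND NOT x3)
≡ (NOT x5 OR x5 OR x1) AND (NOT x5 OR NOT x5 OR NOT x1) AND (NOT x5 OR NOT x3)
≡ (NOT x5 OR NOT x1) AND (NOT x5 OR NOT x3)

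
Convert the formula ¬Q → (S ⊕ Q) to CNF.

Q ∨ S

¬Q → (S ⊕ Q)
≡ ¬¬Q ∨ (S ⊕ Q)   [eliminate →]
≡ ¬¬Q ∨ ((S ∨ Q) ∧ ¬(S ∧ Q))   [expand ⊕]
≡ Q ∨ ((S ∨ Q) ∧ ¬(S ∧ Q))   [double negation]
≡ Q ∨ ((S ∨ Q) ∧ (¬S ∨ ¬Q))   [De Morgan]
≡ (Q ∨ S ∨ Q) ∧ (Q ∨ ¬S ∨ ¬Q)   [distribute ∨ over ∧]
≡ Q ∨ S   [simplify]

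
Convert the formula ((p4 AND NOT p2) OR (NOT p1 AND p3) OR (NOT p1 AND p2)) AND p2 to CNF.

((p4 AND NOT p2) OR (NOT p1 AND p3) OR (NOT p1 AND p2)) AND p2
≡ (p4 OR NOT p1 OR NOT p1) AND (p4 OR NOT p1 OR p2) AND (p4 OR p3 OR NOT p1) AND (p4 OR p3 OR p2) AND (NOT p2 OR NOT p1 OR NOT p1) AND (NOT p2 OR NOT p1 OR p2) AND (NOT p2 OR p3 OR NOT p1) AND (NOT p2 OR p3 OR p2) AND p2   — distribute OR over AND
≡ (p4 OR NOT p1) AND (NOT p2 OR NOT p1) AND p2   — simplify

(p4 OR NOT p1) AND (NOT p2 OR NOT p1) AND p2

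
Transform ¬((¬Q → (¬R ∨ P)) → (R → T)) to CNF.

¬((¬Q → (¬R ∨ P)) → (R → T))
⇔ ¬(¬(¬Q → (¬R ∨ P)) ∨ (R → T))   [eliminate →]
⇔ ¬(¬(¬¬Q ∨ ¬R ∨ P) ∨ (R → T))   [eliminate →]
⇔ ¬(¬(¬¬Q ∨ ¬R ∨ P) ∨ ¬R ∨ T)   [eliminate →]
⇔ ¬¬(¬¬Q ∨ ¬R ∨ P) ∧ ¬¬R ∧ ¬T   [De Morgan]
⇔ (¬¬Q ∨ ¬R ∨ P) ∧ ¬¬R ∧ ¬T   [double negation]
⇔ (Q ∨ ¬R ∨ P) ∧ ¬¬R ∧ ¬T   [double negation]
⇔ (Q ∨ ¬R ∨ P) ∧ R ∧ ¬T   [double negation]

(Q ∨ ¬R ∨ P) ∧ R ∧ ¬T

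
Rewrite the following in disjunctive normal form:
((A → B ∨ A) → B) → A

((A → B ∨ A) → B) → A
≡ ¬((A → B ∨ A) → B) ∨ A   [eliminate →]
≡ ¬(¬(A → B ∨ A) ∨ B) ∨ A   [eliminate →]
≡ ¬(¬(¬A ∨ B ∨ A) ∨ B) ∨ A   [eliminate →]
≡ ¬¬(¬A ∨ B ∨ A) ∧ ¬B ∨ A   [De Morgan]
≡ (¬A ∨ B ∨ A) ∧ ¬B ∨ A   [double negation]
≡ ¬A ∧ ¬B ∨ B ∧ ¬B ∨ A ∧ ¬B ∨ A   [distribute ∧ over ∨]
≡ ¬A ∧ ¬B ∨ A   [simplify]

¬A ∧ ¬B ∨ A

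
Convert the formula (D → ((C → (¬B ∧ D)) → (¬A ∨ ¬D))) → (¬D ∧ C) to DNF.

(D → ((C → (¬B ∧ D)) → (¬A ∨ ¬D))) → (¬D ∧ C)
⇔ ¬(D → ((C → (¬B ∧ D)) → (¬A ∨ ¬D))) ∨ (¬D ∧ C)   [eliminate →]
⇔ ¬(¬D ∨ ((C → (¬B ∧ D)) → (¬A ∨ ¬D))) ∨ (¬D ∧ C)   [eliminate →]
⇔ ¬(¬D ∨ ¬(C → (¬B ∧ D)) ∨ ¬A ∨ ¬D) ∨ (¬D ∧ C)   [eliminate →]
⇔ ¬(¬D ∨ ¬(¬C ∨ (¬B ∧ D)) ∨ ¬A ∨ ¬D) ∨ (¬D ∧ C)   [eliminate →]
⇔ (¬¬D ∧ ¬¬(¬C ∨ (¬B ∧ D)) ∧ ¬¬A ∧ ¬¬D) ∨ (¬D ∧ C)   [De Morgan]
⇔ (D ∧ ¬¬(¬C ∨ (¬B ∧ D)) ∧ ¬¬A ∧ ¬¬D) ∨ (¬D ∧ C)   [double negation]
⇔ (D ∧ (¬C ∨ (¬B ∧ D)) ∧ ¬¬A ∧ ¬¬D) ∨ (¬D ∧ C)   [double negation]
⇔ (D ∧ (¬C ∨ (¬B ∧ D)) ∧ A ∧ ¬¬D) ∨ (¬D ∧ C)   [double negation]
⇔ (D ∧ (¬C ∨ (¬B ∧ D)) ∧ A ∧ D) ∨ (¬D ∧ C)   [double negation]
⇔ (D ∧ ¬C ∧ A ∧ D) ∨ (D ∧ ¬B ∧ D ∧ A ∧ D) ∨ (¬D ∧ C)   [distribute ∧ over ∨]
⇔ (D ∧ ¬C ∧ A) ∨ (D ∧ ¬B ∧ A) ∨ (¬D ∧ C)   [simplify]

(D ∧ ¬C ∧ A) ∨ (D ∧ ¬B ∧ A) ∨ (¬D ∧ C)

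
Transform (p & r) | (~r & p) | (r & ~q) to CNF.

(p & r) | (~r & p) | (r & ~q)
⇔ (p | ~r | r) & (p | ~r | ~q) & (p | p | r) & (p | p | ~q) & (r | ~r | r) & (r | ~r | ~q) & (r | p | r) & (r | p | ~q)   — distribute | over &
⇔ (p | r) & (p | ~q)   — simplify

(p | r) & (p | ~q)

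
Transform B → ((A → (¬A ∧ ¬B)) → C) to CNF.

¬B ∨ A ∨ C

B → ((A → (¬A ∧ ¬B)) → C)
≡ ¬B ∨ ((A → (¬A ∧ ¬B)) → C)
≡ ¬B ∨ ¬(A → (¬A ∧ ¬B)) ∨ C
≡ ¬B ∨ ¬(¬A ∨ (¬A ∧ ¬B)) ∨ C
≡ ¬B ∨ (¬¬A ∧ ¬(¬A ∧ ¬B)) ∨ C
≡ ¬B ∨ (A ∧ ¬(¬A ∧ ¬B)) ∨ C
≡ ¬B ∨ (A ∧ (¬¬A ∨ ¬¬B)) ∨ C
≡ ¬B ∨ (A ∧ (A ∨ ¬¬B)) ∨ C
≡ ¬B ∨ (A ∧ (A ∨ B)) ∨ C
≡ (¬B ∨ A ∨ C) ∧ (¬B ∨ A ∨ B ∨ C)
≡ ¬B ∨ A ∨ C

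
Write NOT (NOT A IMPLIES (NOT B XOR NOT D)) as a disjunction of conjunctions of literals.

(NOT A AND B AND D) OR (NOT A AND NOT D AND NOT B)

NOT (NOT A IMPLIES (NOT B XOR NOT D))
= NOT (NOT NOT A OR (NOT B XOR NOT D))
= NOT (NOT NOT A OR (NOT B AND NOT NOT D) OR (NOT NOT B AND NOT D))
= NOT NOT NOT A AND NOT (NOT B AND NOT NOT D) AND NOT (NOT NOT B AND NOT D)
= NOT A AND NOT (NOT B AND NOT NOT D) AND NOT (NOT NOT B AND NOT D)
= NOT A AND (NOT NOT B OR NOT NOT NOT D) AND NOT (NOT NOT B AND NOT D)
= NOT A AND (B OR NOT NOT NOT D) AND NOT (NOT NOT B AND NOT D)
= NOT A AND (B OR NOT D) AND NOT (NOT NOT B AND NOT D)
= NOT A AND (B OR NOT D) AND (NOT NOT NOT B OR NOT NOT D)
= NOT A AND (B OR NOT D) AND (NOT B OR NOT NOT D)
= NOT A AND (B OR NOT D) AND (NOT B OR D)
= (NOT A AND B AND NOT B) OR (NOT A AND B AND D) OR (NOT A AND NOT D AND NOT B) OR (NOT A AND NOT D AND D)
= (NOT A AND B AND D) OR (NOT A AND NOT D AND NOT B)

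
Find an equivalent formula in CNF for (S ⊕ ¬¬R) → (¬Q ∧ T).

(¬S ∨ R ∨ ¬Q) ∧ (¬S ∨ R ∨ T) ∧ (¬R ∨ S ∨ ¬Q) ∧ (¬R ∨ S ∨ T)

(S ⊕ ¬¬R) → (¬Q ∧ T)
= ¬(S ⊕ ¬¬R) ∨ (¬Q ∧ T)   [eliminate →]
= ¬((S ∨ ¬¬R) ∧ ¬(S ∧ ¬¬R)) ∨ (¬Q ∧ T)   [expand ⊕]
= ¬(S ∨ ¬¬R) ∨ ¬¬(S ∧ ¬¬R) ∨ (¬Q ∧ T)   [De Morgan]
= (¬S ∧ ¬¬¬R) ∨ ¬¬(S ∧ ¬¬R) ∨ (¬Q ∧ T)   [De Morgan]
= (¬S ∧ ¬R) ∨ ¬¬(S ∧ ¬¬R) ∨ (¬Q ∧ T)   [double negation]
= (¬S ∧ ¬R) ∨ (S ∧ ¬¬R) ∨ (¬Q ∧ T)   [double negation]
= (¬S ∧ ¬R) ∨ (S ∧ R) ∨ (¬Q ∧ T)   [double negation]
= (¬S ∨ S ∨ ¬Q) ∧ (¬S ∨ S ∨ T) ∧ (¬S ∨ R ∨ ¬Q) ∧ (¬S ∨ R ∨ T) ∧ (¬R ∨ S ∨ ¬Q) ∧ (¬R ∨ S ∨ T) ∧ (¬R ∨ R ∨ ¬Q) ∧ (¬R ∨ R ∨ T)   [distribute ∨ over ∧]
= (¬S ∨ R ∨ ¬Q) ∧ (¬S ∨ R ∨ T) ∧ (¬R ∨ S ∨ ¬Q) ∧ (¬R ∨ S ∨ T)   [simplify]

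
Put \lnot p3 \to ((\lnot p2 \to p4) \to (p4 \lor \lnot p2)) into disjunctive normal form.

p3 \lor p4 \lor \lnot p2

\lnot p3 \to ((\lnot p2 \to p4) \to (p4 \lor \lnot p2))
= \lnot \lnot p3 \lor ((\lnot p2 \to p4) \to (p4 \lor \lnot p2))   [eliminate \to]
= \lnot \lnot p3 \lor \lnot (\lnot p2 \to p4) \lor p4 \lor \lnot p2   [eliminate \to]
= \lnot \lnot p3 \lor \lnot (\lnot \lnot p2 \lor p4) \lor p4 \lor \lnot p2   [eliminate \to]
= p3 \lor \lnot (\lnot \lnot p2 \lor p4) \lor p4 \lor \lnot p2   [double negation]
= p3 \lor (\lnot \lnot \lnot p2 \land \lnot p4) \lor p4 \lor \lnot p2   [De Morgan]
= p3 \lor (\lnot p2 \land \lnot p4) \lor p4 \lor \lnot p2   [double negation]
= p3 \lor p4 \lor \lnot p2   [simplify]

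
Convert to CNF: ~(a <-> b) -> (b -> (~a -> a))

~(a <-> b) -> (b -> (~a -> a))
≡ ~~(a <-> b) | (b -> (~a -> a))   (eliminate ->)
≡ ~~((a -> b) & (b -> a)) | (b -> (~a -> a))   (eliminate <->)
≡ ~~((~a | b) & (b -> a)) | (b -> (~a -> a))   (eliminate ->)
≡ ~~((~a | b) & (~b | a)) | (b -> (~a -> a))   (eliminate ->)
≡ ~~((~a | b) & (~b | a)) | ~b | (~a -> a)   (eliminate ->)
≡ ~~((~a | b) & (~b | a)) | ~b | ~~a | a   (eliminate ->)
≡ ((~a | b) & (~b | a)) | ~b | ~~a | a   (double negation)
≡ ((~a | b) & (~b | a)) | ~b | a | a   (double negation)
≡ (~a | b | ~b | a | a) & (~b | a | ~b | a | a)   (distribute | over &)
≡ ~b | a   (simplify)

~b | a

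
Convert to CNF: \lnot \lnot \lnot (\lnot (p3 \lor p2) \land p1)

p3 \lor p2 \lor \lnot p1

\lnot \lnot \lnot (\lnot (p3 \lor p2) \land p1)
≡ \lnot (\lnot (p3 \lor p2) \land p1)   [double negation]
≡ \lnot \lnot (p3 \lor p2) \lor \lnot p1   [De Morgan]
≡ p3 \lor p2 \lor \lnot p1   [double negation]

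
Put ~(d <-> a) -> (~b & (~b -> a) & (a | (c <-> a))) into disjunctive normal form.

(~d & ~a) | (a & d) | (~b & a)

~(d <-> a) -> (~b & (~b -> a) & (a | (c <-> a)))
⇔ ~~(d <-> a) | (~b & (~b -> a) & (a | (c <-> a)))   [eliminate ->]
⇔ ~~((d -> a) & (a -> d)) | (~b & (~b -> a) & (a | (c <-> a)))   [eliminate <->]
⇔ ~~((~d | a) & (a -> d)) | (~b & (~b -> a) & (a | (c <-> a)))   [eliminate ->]
⇔ ~~((~d | a) & (~a | d)) | (~b & (~b -> a) & (a | (c <-> a)))   [eliminate ->]
⇔ ~~((~d | a) & (~a | d)) | (~b & (~~b | a) & (a | (c <-> a)))   [eliminate ->]
⇔ ~~((~d | a) & (~a | d)) | (~b & (~~b | a) & (a | ((c -> a) & (a -> c))))   [eliminate <->]
⇔ ~~((~d | a) & (~a | d)) | (~b & (~~b | a) & (a | ((~c | a) & (a -> c))))   [eliminate ->]
⇔ ~~((~d | a) & (~a | d)) | (~b & (~~b | a) & (a | ((~c | a) & (~a | c))))   [eliminate ->]
⇔ ((~d | a) & (~a | d)) | (~b & (~~b | a) & (a | ((~c | a) & (~a | c))))   [double negation]
⇔ ((~d | a) & (~a | d)) | (~b & (b | a) & (a | ((~c | a) & (~a | c))))   [double negation]
⇔ (~d & ~a) | (~d & d) | (a & ~a) | (a & d) | (~b & b & a) | (~b & b & ~c & ~a) | (~b & b & ~c & c) | (~b & b & a & ~a) | (~b & b & a & c) | (~b & a & a) | (~b & a & ~c & ~a) | (~b & a & ~c & c) | (~b & a & a & ~a) | (~b & a & a & c)   [distribute & over |]
⇔ (~d & ~a) | (a & d) | (~b & a)   [simplify]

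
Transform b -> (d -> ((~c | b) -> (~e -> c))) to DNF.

~b | ~d | e | c

b -> (d -> ((~c | b) -> (~e -> c)))
= ~b | (d -> ((~c | b) -> (~e -> c)))   [eliminate ->]
= ~b | ~d | ((~c | b) -> (~e -> c))   [eliminate ->]
= ~b | ~d | ~(~c | b) | (~e -> c)   [eliminate ->]
= ~b | ~d | ~(~c | b) | ~~e | c   [eliminate ->]
= ~b | ~d | (~~c & ~b) | ~~e | c   [De Morgan]
= ~b | ~d | (c & ~b) | ~~e | c   [double negation]
= ~b | ~d | (c & ~b) | e | c   [double negation]
= ~b | ~d | e | c   [simplify]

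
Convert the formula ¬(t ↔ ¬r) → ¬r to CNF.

¬(t ↔ ¬r) → ¬r
⇔ ¬¬(t ↔ ¬r) ∨ ¬r   [eliminate →]
⇔ ¬¬((t → ¬r) ∧ (¬r → t)) ∨ ¬r   [eliminate ↔]
⇔ ¬¬((¬t ∨ ¬r) ∧ (¬r → t)) ∨ ¬r   [eliminate →]
⇔ ¬¬((¬t ∨ ¬r) ∧ (¬¬r ∨ t)) ∨ ¬r   [eliminate →]
⇔ ((¬t ∨ ¬r) ∧ (¬¬r ∨ t)) ∨ ¬r   [double negation]
⇔ ((¬t ∨ ¬r) ∧ (r ∨ t)) ∨ ¬r   [double negation]
⇔ (¬t ∨ ¬r ∨ ¬r) ∧ (r ∨ t ∨ ¬r)   [distribute ∨ over ∧]
⇔ ¬t ∨ ¬r   [simplify]

¬t ∨ ¬r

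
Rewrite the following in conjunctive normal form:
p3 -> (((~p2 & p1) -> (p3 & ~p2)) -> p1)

p3 -> (((~p2 & p1) -> (p3 & ~p2)) -> p1)
⇔ ~p3 | (((~p2 & p1) -> (p3 & ~p2)) -> p1)   [eliminate ->]
⇔ ~p3 | ~((~p2 & p1) -> (p3 & ~p2)) | p1   [eliminate ->]
⇔ ~p3 | ~(~(~p2 & p1) | (p3 & ~p2)) | p1   [eliminate ->]
⇔ ~p3 | (~~(~p2 & p1) & ~(p3 & ~p2)) | p1   [De Morgan]
⇔ ~p3 | (~p2 & p1 & ~(p3 & ~p2)) | p1   [double negation]
⇔ ~p3 | (~p2 & p1 & (~p3 | ~~p2)) | p1   [De Morgan]
⇔ ~p3 | (~p2 & p1 & (~p3 | p2)) | p1   [double negation]
⇔ (~p3 | ~p2 | p1) & (~p3 | p1 | p1) & (~p3 | ~p3 | p2 | p1)   [distribute | over &]
⇔ ~p3 | p1   [simplify]

~p3 | p1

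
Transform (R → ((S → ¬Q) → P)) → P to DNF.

(R ∧ ¬S ∧ ¬P) ∨ (R ∧ ¬Q ∧ ¬P) ∨ P

(R → ((S → ¬Q) → P)) → P
= ¬(R → ((S → ¬Q) → P)) ∨ P   — eliminate →
= ¬(¬R ∨ ((S → ¬Q) → P)) ∨ P   — eliminate →
= ¬(¬R ∨ ¬(S → ¬Q) ∨ P) ∨ P   — eliminate →
= ¬(¬R ∨ ¬(¬S ∨ ¬Q) ∨ P) ∨ P   — eliminate →
= (¬¬R ∧ ¬¬(¬S ∨ ¬Q) ∧ ¬P) ∨ P   — De Morgan
= (R ∧ ¬¬(¬S ∨ ¬Q) ∧ ¬P) ∨ P   — double negation
= (R ∧ (¬S ∨ ¬Q) ∧ ¬P) ∨ P   — double negation
= (R ∧ ¬S ∧ ¬P) ∨ (R ∧ ¬Q ∧ ¬P) ∨ P   — distribute ∧ over ∨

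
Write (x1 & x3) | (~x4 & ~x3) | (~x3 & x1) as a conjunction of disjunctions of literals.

(x1 | ~x4) & (x1 | ~x3)

(x1 & x3) | (~x4 & ~x3) | (~x3 & x1)
≡ (x1 | ~x4 | ~x3) & (x1 | ~x4 | x1) & (x1 | ~x3 | ~x3) & (x1 | ~x3 | x1) & (x3 | ~x4 | ~x3) & (x3 | ~x4 | x1) & (x3 | ~x3 | ~x3) & (x3 | ~x3 | x1)   [distribute | over &]
≡ (x1 | ~x4) & (x1 | ~x3)   [simplify]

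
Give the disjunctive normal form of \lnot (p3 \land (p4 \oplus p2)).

\lnot p3 \lor (\lnot p4 \land \lnot p2) \lor (p2 \land p4)

\lnot (p3 \land (p4 \oplus p2))
= \lnot (p3 \land ((p4 \land \lnot p2) \lor (\lnot p4 \land p2)))   [expand \oplus]
= \lnot p3 \lor \lnot ((p4 \land \lnot p2) \lor (\lnot p4 \land p2))   [De Morgan]
= \lnot p3 \lor (\lnot (p4 \land \lnot p2) \land \lnot (\lnot p4 \land p2))   [De Morgan]
= \lnot p3 \lor ((\lnot p4 \lor \lnot \lnot p2) \land \lnot (\lnot p4 \land p2))   [De Morgan]
= \lnot p3 \lor ((\lnot p4 \lor p2) \land \lnot (\lnot p4 \land p2))   [double negation]
= \lnot p3 \lor ((\lnot p4 \lor p2) \land (\lnot \lnot p4 \lor \lnot p2))   [De Morgan]
= \lnot p3 \lor ((\lnot p4 \lor p2) \land (p4 \lor \lnot p2))   [double negation]
= \lnot p3 \lor (\lnot p4 \land p4) \lor (\lnot p4 \land \lnot p2) \lor (p2 \land p4) \lor (p2 \land \lnot p2)   [distribute \land over \lor]
= \lnot p3 \lor (\lnot p4 \land \lnot p2) \lor (p2 \land p4)   [simplify]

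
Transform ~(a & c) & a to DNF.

~(a & c) & a
= (~a | ~c) & a   [De Morgan]
= (~a & a) | (~c & a)   [distribute & over |]
= ~c & a   [simplify]

~c & a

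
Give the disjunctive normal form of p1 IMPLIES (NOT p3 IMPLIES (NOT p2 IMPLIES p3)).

p1 IMPLIES (NOT p3 IMPLIES (NOT p2 IMPLIES p3))
⇔ NOT p1 OR (NOT p3 IMPLIES (NOT p2 IMPLIES p3))   [eliminate IMPLIES]
⇔ NOT p1 OR NOT NOT p3 OR (NOT p2 IMPLIES p3)   [eliminate IMPLIES]
⇔ NOT p1 OR NOT NOT p3 OR NOT NOT p2 OR p3   [eliminate IMPLIES]
⇔ NOT p1 OR p3 OR NOT NOT p2 OR p3   [double negation]
⇔ NOT p1 OR p3 OR p2 OR p3   [double negation]
⇔ NOT p1 OR p3 OR p2   [simplify]

NOT p1 OR p3 OR p2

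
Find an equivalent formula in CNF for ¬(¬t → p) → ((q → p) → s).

¬(¬t → p) → ((q → p) → s)
≡ ¬¬(¬t → p) ∨ ((q → p) → s)   [eliminate →]
≡ ¬¬(¬¬t ∨ p) ∨ ((q → p) → s)   [eliminate →]
≡ ¬¬(¬¬t ∨ p) ∨ ¬(q → p) ∨ s   [eliminate →]
≡ ¬¬(¬¬t ∨ p) ∨ ¬(¬q ∨ p) ∨ s   [eliminate →]
≡ ¬¬t ∨ p ∨ ¬(¬q ∨ p) ∨ s   [double negation]
≡ t ∨ p ∨ ¬(¬q ∨ p) ∨ s   [double negation]
≡ t ∨ p ∨ ¬¬q ∧ ¬p ∨ s   [De Morgan]
≡ t ∨ p ∨ q ∧ ¬p ∨ s   [double negation]
≡ (t ∨ p ∨ q ∨ s) ∧ (t ∨ p ∨ ¬p ∨ s)   [distribute ∨ over ∧]
≡ t ∨ p ∨ q ∨ s   [simplify]

t ∨ p ∨ q ∨ s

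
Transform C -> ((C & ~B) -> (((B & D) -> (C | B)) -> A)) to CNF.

C -> ((C & ~B) -> (((B & D) -> (C | B)) -> A))
≡ ~C | ((C & ~B) -> (((B & D) -> (C | B)) -> A))   — eliminate ->
≡ ~C | ~(C & ~B) | (((B & D) -> (C | B)) -> A)   — eliminate ->
≡ ~C | ~(C & ~B) | ~((B & D) -> (C | B)) | A   — eliminate ->
≡ ~C | ~(C & ~B) | ~(~(B & D) | C | B) | A   — eliminate ->
≡ ~C | ~C | ~~B | ~(~(B & D) | C | B) | A   — De Morgan
≡ ~C | ~C | B | ~(~(B & D) | C | B) | A   — double negation
≡ ~C | ~C | B | (~~(B & D) & ~C & ~B) | A   — De Morgan
≡ ~C | ~C | B | (B & D & ~C & ~B) | A   — double negation
≡ (~C | ~C | B | B | A) & (~C | ~C | B | D | A) & (~C | ~C | B | ~C | A) & (~C | ~C | B | ~B | A)   — distribute | over &
≡ ~C | B | A   — simplify

~C | B | A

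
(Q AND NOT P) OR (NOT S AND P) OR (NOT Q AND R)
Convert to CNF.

(Q OR NOT S OR R) AND (Q OR P OR R) AND (NOT P OR NOT S OR NOT Q) AND (NOT P OR NOT S OR R)

(Q AND NOT P) OR (NOT S AND P) OR (NOT Q AND R)
⇔ (Q OR NOT S OR NOT Q) AND (Q OR NOT S OR R) AND (Q OR P OR NOT Q) AND (Q OR P OR R) AND (NOT P OR NOT S OR NOT Q) AND (NOT P OR NOT S OR R) AND (NOT P OR P OR NOT Q) AND (NOT P OR P OR R)   — distribute OR over AND
⇔ (Q OR NOT S OR R) AND (Q OR P OR R) AND (NOT P OR NOT S OR NOT Q) AND (NOT P OR NOT S OR R)   — simplify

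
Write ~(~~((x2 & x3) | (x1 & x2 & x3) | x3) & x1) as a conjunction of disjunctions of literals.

~x3 | ~x1

~(~~((x2 & x3) | (x1 & x2 & x3) | x3) & x1)
= ~~~((x2 & x3) | (x1 & x2 & x3) | x3) | ~x1   [De Morgan]
= ~((x2 & x3) | (x1 & x2 & x3) | x3) | ~x1   [double negation]
= (~(x2 & x3) & ~(x1 & x2 & x3) & ~x3) | ~x1   [De Morgan]
= ((~x2 | ~x3) & ~(x1 & x2 & x3) & ~x3) | ~x1   [De Morgan]
= ((~x2 | ~x3) & (~x1 | ~x2 | ~x3) & ~x3) | ~x1   [De Morgan]
= (~x2 | ~x3 | ~x1) & (~x1 | ~x2 | ~x3 | ~x1) & (~x3 | ~x1)   [distribute | over &]
= ~x3 | ~x1   [simplify]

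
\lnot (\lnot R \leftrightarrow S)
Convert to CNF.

(\lnot R \lor S) \land (\lnot S \lor R)

\lnot (\lnot R \leftrightarrow S)
= \lnot ((\lnot R \to S) \land (S \to \lnot R))   [eliminate \leftrightarrow]
= \lnot ((\lnot \lnot R \lor S) \land (S \to \lnot R))   [eliminate \to]
= \lnot ((\lnot \lnot R \lor S) \land (\lnot S \lor \lnot R))   [eliminate \to]
= \lnot (\lnot \lnot R \lor S) \lor \lnot (\lnot S \lor \lnot R)   [De Morgan]
= (\lnot \lnot \lnot R \land \lnot S) \lor \lnot (\lnot S \lor \lnot R)   [De Morgan]
= (\lnot R \land \lnot S) \lor \lnot (\lnot S \lor \lnot R)   [double negation]
= (\lnot R \land \lnot S) \lor (\lnot \lnot S \land \lnot \lnot R)   [De Morgan]
= (\lnot R \land \lnot S) \lor (S \land \lnot \lnot R)   [double negation]
= (\lnot R \land \lnot S) \lor (S \land R)   [double negation]
= (\lnot R \lor S) \land (\lnot R \lor R) \land (\lnot S \lor S) \land (\lnot S \lor R)   [distribute \lor over \land]
= (\lnot R \lor S) \land (\lnot S \lor R)   [simplify]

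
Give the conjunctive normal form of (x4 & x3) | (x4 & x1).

x4 & (x3 | x1)

(x4 & x3) | (x4 & x1)
= (x4 | x4) & (x4 | x1) & (x3 | x4) & (x3 | x1)   — distribute | over &
= x4 & (x3 | x1)   — simplify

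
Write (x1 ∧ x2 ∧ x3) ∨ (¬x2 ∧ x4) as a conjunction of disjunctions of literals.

(x1 ∨ ¬x2) ∧ (x1 ∨ x4) ∧ (x2 ∨ x4) ∧ (x3 ∨ ¬x2) ∧ (x3 ∨ x4)

(x1 ∧ x2 ∧ x3) ∨ (¬x2 ∧ x4)
≡ (x1 ∨ ¬x2) ∧ (x1 ∨ x4) ∧ (x2 ∨ ¬x2) ∧ (x2 ∨ x4) ∧ (x3 ∨ ¬x2) ∧ (x3 ∨ x4)   — distribute ∨ over ∧
≡ (x1 ∨ ¬x2) ∧ (x1 ∨ x4) ∧ (x2 ∨ x4) ∧ (x3 ∨ ¬x2) ∧ (x3 ∨ x4)   — simplify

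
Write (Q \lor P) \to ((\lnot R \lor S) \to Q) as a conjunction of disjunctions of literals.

(\lnot P \lor R \lor Q) \land (\lnot P \lor \lnot S \lor Q)

(Q \lor P) \to ((\lnot R \lor S) \to Q)
≡ \lnot (Q \lor P) \lor ((\lnot R \lor S) \to Q)   (eliminate \to)
≡ \lnot (Q \lor P) \lor \lnot (\lnot R \lor S) \lor Q   (eliminate \to)
≡ (\lnot Q \land \lnot P) \lor \lnot (\lnot R \lor S) \lor Q   (De Morgan)
≡ (\lnot Q \land \lnot P) \lor (\lnot \lnot R \land \lnot S) \lor Q   (De Morgan)
≡ (\lnot Q \land \lnot P) \lor (R \land \lnot S) \lor Q   (double negation)
≡ (\lnot Q \lor R \lor Q) \land (\lnot Q \lor \lnot S \lor Q) \land (\lnot P \lor R \lor Q) \land (\lnot P \lor \lnot S \lor Q)   (distribute \lor over \land)
≡ (\lnot P \lor R \lor Q) \land (\lnot P \lor \lnot S \lor Q)   (simplify)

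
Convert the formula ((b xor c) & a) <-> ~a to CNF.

(~b | c | ~a) & (~c | b | ~a) & a

((b xor c) & a) <-> ~a
⇔ (((b xor c) & a) -> ~a) & (~a -> ((b xor c) & a))   [eliminate <->]
⇔ (~((b xor c) & a) | ~a) & (~a -> ((b xor c) & a))   [eliminate ->]
⇔ (~((b | c) & ~(b & c) & a) | ~a) & (~a -> ((b xor c) & a))   [expand xor]
⇔ (~((b | c) & ~(b & c) & a) | ~a) & (~~a | ((b xor c) & a))   [eliminate ->]
⇔ (~((b | c) & ~(b & c) & a) | ~a) & (~~a | ((b | c) & ~(b & c) & a))   [expand xor]
⇔ (~(b | c) | ~~(b & c) | ~a | ~a) & (~~a | ((b | c) & ~(b & c) & a))   [De Morgan]
⇔ ((~b & ~c) | ~~(b & c) | ~a | ~a) & (~~a | ((b | c) & ~(b & c) & a))   [De Morgan]
⇔ ((~b & ~c) | (b & c) | ~a | ~a) & (~~a | ((b | c) & ~(b & c) & a))   [double negation]
⇔ ((~b & ~c) | (b & c) | ~a | ~a) & (a | ((b | c) & ~(b & c) & a))   [double negation]
⇔ ((~b & ~c) | (b & c) | ~a | ~a) & (a | ((b | c) & (~b | ~c) & a))   [De Morgan]
⇔ (~b | b | ~a | ~a) & (~b | c | ~a | ~a) & (~c | b | ~a | ~a) & (~c | c | ~a | ~a) & (a | b | c) & (a | ~b | ~c) & (a | a)   [distribute | over &]
⇔ (~b | c | ~a) & (~c | b | ~a) & a   [simplify]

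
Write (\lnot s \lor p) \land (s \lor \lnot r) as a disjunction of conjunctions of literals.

(\lnot s \lor p) \land (s \lor \lnot r)
= (\lnot s \land s) \lor (\lnot s \land \lnot r) \lor (p \land s) \lor (p \land \lnot r)   — distribute \land over \lor
= (\lnot s \land \lnot r) \lor (p \land s) \lor (p \land \lnot r)   — simplify

(\lnot s \land \lnot r) \lor (p \land s) \lor (p \land \lnot r)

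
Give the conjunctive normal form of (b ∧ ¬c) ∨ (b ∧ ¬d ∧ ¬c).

b ∧ ¬c

(b ∧ ¬c) ∨ (b ∧ ¬d ∧ ¬c)
≡ (b ∨ b) ∧ (b ∨ ¬d) ∧ (b ∨ ¬c) ∧ (¬c ∨ b) ∧ (¬c ∨ ¬d) ∧ (¬c ∨ ¬c)
≡ b ∧ ¬c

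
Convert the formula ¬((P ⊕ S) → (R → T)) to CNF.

¬((P ⊕ S) → (R → T))
= ¬(¬(P ⊕ S) ∨ (R → T))   [eliminate →]
= ¬(¬((P ∨ S) ∧ ¬(P ∧ S)) ∨ (R → T))   [expand ⊕]
= ¬(¬((P ∨ S) ∧ ¬(P ∧ S)) ∨ ¬R ∨ T)   [eliminate →]
= ¬¬((P ∨ S) ∧ ¬(P ∧ S)) ∧ ¬¬R ∧ ¬T   [De Morgan]
= (P ∨ S) ∧ ¬(P ∧ S) ∧ ¬¬R ∧ ¬T   [double negation]
= (P ∨ S) ∧ (¬P ∨ ¬S) ∧ ¬¬R ∧ ¬T   [De Morgan]
= (P ∨ S) ∧ (¬P ∨ ¬S) ∧ R ∧ ¬T   [double negation]

(P ∨ S) ∧ (¬P ∨ ¬S) ∧ R ∧ ¬T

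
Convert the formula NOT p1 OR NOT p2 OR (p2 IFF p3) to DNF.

NOT p1 OR NOT p2 OR (p2 IFF p3)
≡ NOT p1 OR NOT p2 OR ((p2 IMPLIES p3) AND (p3 IMPLIES p2))   [eliminate IFF]
≡ NOT p1 OR NOT p2 OR ((NOT p2 OR p3) AND (p3 IMPLIES p2))   [eliminate IMPLIES]
≡ NOT p1 OR NOT p2 OR ((NOT p2 OR p3) AND (NOT p3 OR p2))   [eliminate IMPLIES]
≡ NOT p1 OR NOT p2 OR (NOT p2 AND NOT p3) OR (NOT p2 AND p2) OR (p3 AND NOT p3) OR (p3 AND p2)   [distribute AND over OR]
≡ NOT p1 OR NOT p2 OR (p3 AND p2)   [simplify]

NOT p1 OR NOT p2 OR (p3 AND p2)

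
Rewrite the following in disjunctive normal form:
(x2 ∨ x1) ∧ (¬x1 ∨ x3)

(x2 ∨ x1) ∧ (¬x1 ∨ x3)
= (x2 ∧ ¬x1) ∨ (x2 ∧ x3) ∨ (x1 ∧ ¬x1) ∨ (x1 ∧ x3)   [distribute ∧ over ∨]
= (x2 ∧ ¬x1) ∨ (x2 ∧ x3) ∨ (x1 ∧ x3)   [simplify]

(x2 ∧ ¬x1) ∨ (x2 ∧ x3) ∨ (x1 ∧ x3)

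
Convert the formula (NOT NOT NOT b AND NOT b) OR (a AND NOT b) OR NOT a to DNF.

NOT b OR NOT a

(NOT NOT NOT b AND NOT b) OR (a AND NOT b) OR NOT a
⇔ (NOT b AND NOT b) OR (a AND NOT b) OR NOT a   (double negation)
⇔ NOT b OR NOT a   (simplify)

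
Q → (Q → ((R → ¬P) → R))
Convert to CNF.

Q → (Q → ((R → ¬P) → R))
= ¬Q ∨ (Q → ((R → ¬P) → R))   — eliminate →
= ¬Q ∨ ¬Q ∨ ((R → ¬P) → R)   — eliminate →
= ¬Q ∨ ¬Q ∨ ¬(R → ¬P) ∨ R   — eliminate →
= ¬Q ∨ ¬Q ∨ ¬(¬R ∨ ¬P) ∨ R   — eliminate →
= ¬Q ∨ ¬Q ∨ ¬¬R ∧ ¬¬P ∨ R   — De Morgan
= ¬Q ∨ ¬Q ∨ R ∧ ¬¬P ∨ R   — double negation
= ¬Q ∨ ¬Q ∨ R ∧ P ∨ R   — double negation
= (¬Q ∨ ¬Q ∨ R ∨ R) ∧ (¬Q ∨ ¬Q ∨ P ∨ R)   — distribute ∨ over ∧
= ¬Q ∨ R   — simplify

¬Q ∨ R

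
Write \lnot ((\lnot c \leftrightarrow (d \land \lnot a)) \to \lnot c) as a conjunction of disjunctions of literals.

(\lnot d \lor a \lor \lnot c) \land c

\lnot ((\lnot c \leftrightarrow (d \land \lnot a)) \to \lnot c)
⇔ \lnot (\lnot (\lnot c \leftrightarrow (d \land \lnot a)) \lor \lnot c)   [eliminate \to]
⇔ \lnot (\lnot ((\lnot c \to (d \land \lnot a)) \land ((d \land \lnot a) \to \lnot c)) \lor \lnot c)   [eliminate \leftrightarrow]
⇔ \lnot (\lnot ((\lnot \lnot c \lor (d \land \lnot a)) \land ((d \land \lnot a) \to \lnot c)) \lor \lnot c)   [eliminate \to]
⇔ \lnot (\lnot ((\lnot \lnot c \lor (d \land \lnot a)) \land (\lnot (d \land \lnot a) \lor \lnot c)) \lor \lnot c)   [eliminate \to]
⇔ \lnot \lnot ((\lnot \lnot c \lor (d \land \lnot a)) \land (\lnot (d \land \lnot a) \lor \lnot c)) \land \lnot \lnot c   [De Morgan]
⇔ (\lnot \lnot c \lor (d \land \lnot a)) \land (\lnot (d \land \lnot a) \lor \lnot c) \land \lnot \lnot c   [double negation]
⇔ (c \lor (d \land \lnot a)) \land (\lnot (d \land \lnot a) \lor \lnot c) \land \lnot \lnot c   [double negation]
⇔ (c \lor (d \land \lnot a)) \land (\lnot d \lor \lnot \lnot a \lor \lnot c) \land \lnot \lnot c   [De Morgan]
⇔ (c \lor (d \land \lnot a)) \land (\lnot d \lor a \lor \lnot c) \land \lnot \lnot c   [double negation]
⇔ (c \lor (d \land \lnot a)) \land (\lnot d \lor a \lor \lnot c) \land c   [double negation]
⇔ (c \lor d) \land (c \lor \lnot a) \land (\lnot d \lor a \lor \lnot c) \land c   [distribute \lor over \land]
⇔ (\lnot d \lor a \lor \lnot c) \land c   [simplify]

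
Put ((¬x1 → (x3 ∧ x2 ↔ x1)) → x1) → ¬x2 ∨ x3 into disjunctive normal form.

¬x3 ∧ ¬x1 ∨ ¬x2 ∨ x3

((¬x1 → (x3 ∧ x2 ↔ x1)) → x1) → ¬x2 ∨ x3
⇔ ¬((¬x1 → (x3 ∧ x2 ↔ x1)) → x1) ∨ ¬x2 ∨ x3
⇔ ¬(¬(¬x1 → (x3 ∧ x2 ↔ x1)) ∨ x1) ∨ ¬x2 ∨ x3
⇔ ¬(¬(¬¬x1 ∨ (x3 ∧ x2 ↔ x1)) ∨ x1) ∨ ¬x2 ∨ x3
⇔ ¬(¬(¬¬x1 ∨ (x3 ∧ x2 → x1) ∧ (x1 → x3 ∧ x2)) ∨ x1) ∨ ¬x2 ∨ x3
⇔ ¬(¬(¬¬x1 ∨ (¬(x3 ∧ x2) ∨ x1) ∧ (x1 → x3 ∧ x2)) ∨ x1) ∨ ¬x2 ∨ x3
⇔ ¬(¬(¬¬x1 ∨ (¬(x3 ∧ x2) ∨ x1) ∧ (¬x1 ∨ x3 ∧ x2)) ∨ x1) ∨ ¬x2 ∨ x3
⇔ ¬¬(¬¬x1 ∨ (¬(x3 ∧ x2) ∨ x1) ∧ (¬x1 ∨ x3 ∧ x2)) ∧ ¬x1 ∨ ¬x2 ∨ x3
⇔ (¬¬x1 ∨ (¬(x3 ∧ x2) ∨ x1) ∧ (¬x1 ∨ x3 ∧ x2)) ∧ ¬x1 ∨ ¬x2 ∨ x3
⇔ (x1 ∨ (¬(x3 ∧ x2) ∨ x1) ∧ (¬x1 ∨ x3 ∧ x2)) ∧ ¬x1 ∨ ¬x2 ∨ x3
⇔ (x1 ∨ (¬x3 ∨ ¬x2 ∨ x1) ∧ (¬x1 ∨ x3 ∧ x2)) ∧ ¬x1 ∨ ¬x2 ∨ x3
⇔ x1 ∧ ¬x1 ∨ ¬x3 ∧ ¬x1 ∧ ¬x1 ∨ ¬x3 ∧ x3 ∧ x2 ∧ ¬x1 ∨ ¬x2 ∧ ¬x1 ∧ ¬x1 ∨ ¬x2 ∧ x3 ∧ x2 ∧ ¬x1 ∨ x1 ∧ ¬x1 ∧ ¬x1 ∨ x1 ∧ x3 ∧ x2 ∧ ¬x1 ∨ ¬x2 ∨ x3
⇔ ¬x3 ∧ ¬x1 ∨ ¬x2 ∨ x3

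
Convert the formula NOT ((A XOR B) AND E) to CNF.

(NOT A OR B OR NOT E) AND (NOT B OR A OR NOT E)

NOT ((A XOR B) AND E)
⇔ NOT ((A OR B) AND NOT (A AND B) AND E)   [expand XOR]
⇔ NOT (A OR B) OR NOT NOT (A AND B) OR NOT E   [De Morgan]
⇔ (NOT A AND NOT B) OR NOT NOT (A AND B) OR NOT E   [De Morgan]
⇔ (NOT A AND NOT B) OR (A AND B) OR NOT E   [double negation]
⇔ (NOT A OR A OR NOT E) AND (NOT A OR B OR NOT E) AND (NOT B OR A OR NOT E) AND (NOT B OR B OR NOT E)   [distribute OR over AND]
⇔ (NOT A OR B OR NOT E) AND (NOT B OR A OR NOT E)   [simplify]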